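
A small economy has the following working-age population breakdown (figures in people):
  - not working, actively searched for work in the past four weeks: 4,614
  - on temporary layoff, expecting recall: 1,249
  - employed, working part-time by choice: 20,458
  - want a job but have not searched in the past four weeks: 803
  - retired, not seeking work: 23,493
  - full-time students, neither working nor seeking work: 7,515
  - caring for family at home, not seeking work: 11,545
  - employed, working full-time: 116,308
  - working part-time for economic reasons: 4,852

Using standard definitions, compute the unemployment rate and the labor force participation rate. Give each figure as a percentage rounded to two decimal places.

Employed = 20,458 + 116,308 + 4,852 = 141,618 (anyone who worked, including part-time for economic reasons, counts as employed).
Unemployed = 4,614 + 1,249 = 5,863 (jobless and actively searching, or on temporary layoff).
Labor force = 141,618 + 5,863 = 147,481.
Not in labor force = 803 + 23,493 + 7,515 + 11,545 = 43,356 (those not working and not actively searching are outside the labor force — including those who want a job but have given up searching).
Civilian working-age population = 147,481 + 43,356 = 190,837.
Unemployment rate = 5,863 / 147,481 = 3.98%.
Labor force participation rate = 147,481 / 190,837 = 77.28%.

Unemployment rate ≈ 3.98%; labor force participation rate ≈ 77.28%.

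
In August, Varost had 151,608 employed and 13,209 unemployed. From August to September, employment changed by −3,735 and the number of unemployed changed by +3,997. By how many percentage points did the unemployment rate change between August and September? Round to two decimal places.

The unemployment rate changed by +2.41 percentage points.

August: labor force = 151,608 + 13,209 = 164,817; u = 13,209/164,817 = 8.01%.
September: labor force = 147,873 + 17,206 = 165,079; u = 17,206/165,079 = 10.42%.
Change = 10.42% − 8.01% = +2.41 pp.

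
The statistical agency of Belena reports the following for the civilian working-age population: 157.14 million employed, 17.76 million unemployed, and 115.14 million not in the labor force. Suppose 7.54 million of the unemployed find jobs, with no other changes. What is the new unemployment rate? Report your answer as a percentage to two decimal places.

New unemployment rate ≈ 5.84%.

Initially, labor force = 157.14 + 17.76 = 174.90 million, so u = 17.76/174.90 = 10.15%.
After the change, unemployed falls and employed rises by 7.54; labor force unchanged → E = 164.68, U = 10.22, labor force = 174.90 million.
New unemployment rate = 10.22 / 174.90 = 5.84%.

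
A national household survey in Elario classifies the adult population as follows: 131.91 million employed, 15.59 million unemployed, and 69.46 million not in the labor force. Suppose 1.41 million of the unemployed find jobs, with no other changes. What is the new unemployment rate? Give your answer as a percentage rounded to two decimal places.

Initially, labor force = 131.91 + 15.59 = 147.50 million, so u = 15.59/147.50 = 10.57%.
After the change, unemployed falls and employed rises by 1.41; labor force unchanged → E = 133.32, U = 14.18, labor force = 147.50 million.
New unemployment rate = 14.18 / 147.50 = 9.61%.

New unemployment rate ≈ 9.61%.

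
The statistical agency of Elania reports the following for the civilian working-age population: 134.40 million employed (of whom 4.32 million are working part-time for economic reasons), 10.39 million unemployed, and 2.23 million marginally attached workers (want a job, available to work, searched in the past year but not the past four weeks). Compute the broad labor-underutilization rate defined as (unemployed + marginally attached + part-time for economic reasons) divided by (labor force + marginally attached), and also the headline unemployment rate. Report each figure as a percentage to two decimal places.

Broad underutilization rate ≈ 11.52%; headline unemployment rate ≈ 7.18%.

Labor force = 134.40 + 10.39 = 144.79 million.
Numerator = 10.39 + 2.23 + 4.32 = 16.94 million.
Denominator = 144.79 + 2.23 = 147.02 million.
Broad rate = 16.94 / 147.02 = 11.52%.
Headline unemployment rate = 10.39 / 144.79 = 7.18%.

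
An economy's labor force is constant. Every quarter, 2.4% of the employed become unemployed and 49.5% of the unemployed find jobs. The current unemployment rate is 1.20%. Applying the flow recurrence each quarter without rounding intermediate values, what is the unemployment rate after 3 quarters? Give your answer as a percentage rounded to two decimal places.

Unemployment rate after three quarters ≈ 4.24%.

With a fixed labor force, u_{t+1} = u_t + s·(1−u_t) − f·u_t = u_t·(1−s−f) + s.
Here 1−s−f = 0.481 and s = 0.024.
u_1 = 0.012000 × 0.481 + 0.024 = 0.029772.
u_2 = 0.029772 × 0.481 + 0.024 = 0.038320.
u_3 = 0.038320 × 0.481 + 0.024 = 0.042432.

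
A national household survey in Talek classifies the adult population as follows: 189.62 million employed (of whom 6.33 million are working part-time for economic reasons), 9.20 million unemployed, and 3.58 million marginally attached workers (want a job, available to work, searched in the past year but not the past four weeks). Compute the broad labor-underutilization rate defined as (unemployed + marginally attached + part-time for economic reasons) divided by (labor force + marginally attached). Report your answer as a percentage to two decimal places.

Broad underutilization rate ≈ 9.44%.

Labor force = 189.62 + 9.20 = 198.82 million.
Numerator = 9.20 + 3.58 + 6.33 = 19.11 million.
Denominator = 198.82 + 3.58 = 202.40 million.
Broad rate = 19.11 / 202.40 = 9.44%.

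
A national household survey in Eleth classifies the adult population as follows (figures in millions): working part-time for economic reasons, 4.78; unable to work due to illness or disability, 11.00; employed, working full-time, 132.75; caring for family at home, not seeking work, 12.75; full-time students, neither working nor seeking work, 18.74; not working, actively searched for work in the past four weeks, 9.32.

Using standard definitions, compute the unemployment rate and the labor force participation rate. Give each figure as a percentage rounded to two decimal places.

Employed = 4.78 + 132.75 = 137.53 million (anyone who worked, including part-time for economic reasons, counts as employed).
Unemployed = 9.32 million.
Labor force = 137.53 + 9.32 = 146.85 million.
Not in labor force = 11.00 + 12.75 + 18.74 = 42.49 million (those not working and not actively searching are outside the labor force).
Civilian working-age population = 146.85 + 42.49 = 189.34 million.
Unemployment rate = 9.32 / 146.85 = 6.35%.
Labor force participation rate = 146.85 / 189.34 = 77.56%.

Unemployment rate ≈ 6.35%; labor force participation rate ≈ 77.56%.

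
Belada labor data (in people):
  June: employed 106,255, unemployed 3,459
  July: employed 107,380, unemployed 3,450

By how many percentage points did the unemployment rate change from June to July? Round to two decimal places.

The unemployment rate changed by −0.04 percentage points.

June: labor force = 106,255 + 3,459 = 109,714; u = 3,459/109,714 = 3.15%.
July: labor force = 107,380 + 3,450 = 110,830; u = 3,450/110,830 = 3.11%.
Change = 3.11% − 3.15% = −0.04 pp.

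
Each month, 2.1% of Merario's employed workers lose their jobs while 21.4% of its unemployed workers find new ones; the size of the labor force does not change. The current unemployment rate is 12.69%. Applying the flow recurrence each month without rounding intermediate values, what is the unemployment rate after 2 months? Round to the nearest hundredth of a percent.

Unemployment rate after two months ≈ 11.13%.

With a fixed labor force, u_{t+1} = u_t + s·(1−u_t) − f·u_t = u_t·(1−s−f) + s.
Here 1−s−f = 0.765 and s = 0.021.
u_1 = 0.126900 × 0.765 + 0.021 = 0.118079.
u_2 = 0.118079 × 0.765 + 0.021 = 0.111330.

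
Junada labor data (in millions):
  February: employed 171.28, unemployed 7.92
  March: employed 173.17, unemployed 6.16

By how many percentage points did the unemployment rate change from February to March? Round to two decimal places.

The unemployment rate changed by −0.98 percentage points.

February: labor force = 171.28 + 7.92 = 179.20; u = 7.92/179.20 = 4.42%.
March: labor force = 173.17 + 6.16 = 179.33; u = 6.16/179.33 = 3.44%.
Change = 3.44% − 4.42% = −0.98 pp.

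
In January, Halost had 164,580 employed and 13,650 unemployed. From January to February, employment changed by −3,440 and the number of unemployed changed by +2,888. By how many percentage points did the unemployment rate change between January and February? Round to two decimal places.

The unemployment rate changed by +1.65 percentage points.

January: labor force = 164,580 + 13,650 = 178,230; u = 13,650/178,230 = 7.66%.
February: labor force = 161,140 + 16,538 = 177,678; u = 16,538/177,678 = 9.31%.
Change = 9.31% − 7.66% = +1.65 pp.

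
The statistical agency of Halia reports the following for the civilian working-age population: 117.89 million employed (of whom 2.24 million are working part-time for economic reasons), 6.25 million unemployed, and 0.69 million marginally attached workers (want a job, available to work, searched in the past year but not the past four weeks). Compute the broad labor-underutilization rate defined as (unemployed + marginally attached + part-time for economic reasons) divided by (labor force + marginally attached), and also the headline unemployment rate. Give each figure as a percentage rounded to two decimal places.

Broad underutilization rate ≈ 7.35%; headline unemployment rate ≈ 5.03%.

Labor force = 117.89 + 6.25 = 124.14 million.
Numerator = 6.25 + 0.69 + 2.24 = 9.18 million.
Denominator = 124.14 + 0.69 = 124.83 million.
Broad rate = 9.18 / 124.83 = 7.35%.
Headline unemployment rate = 6.25 / 124.14 = 5.03%.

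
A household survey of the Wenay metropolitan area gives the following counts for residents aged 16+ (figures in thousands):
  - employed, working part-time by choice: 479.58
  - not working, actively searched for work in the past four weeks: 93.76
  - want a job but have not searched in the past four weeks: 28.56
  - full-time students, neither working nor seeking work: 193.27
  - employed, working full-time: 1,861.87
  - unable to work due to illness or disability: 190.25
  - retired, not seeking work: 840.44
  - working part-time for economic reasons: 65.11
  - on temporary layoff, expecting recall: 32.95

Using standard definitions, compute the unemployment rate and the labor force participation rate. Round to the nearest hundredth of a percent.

Unemployment rate ≈ 5.00%; labor force participation rate ≈ 66.92%.

Employed = 479.58 + 1,861.87 + 65.11 = 2,406.56 thousand (anyone who worked, including part-time for economic reasons, counts as employed).
Unemployed = 93.76 + 32.95 = 126.71 thousand (jobless and actively searching, or on temporary layoff).
Labor force = 2,406.56 + 126.71 = 2,533.27 thousand.
Not in labor force = 28.56 + 193.27 + 190.25 + 840.44 = 1,252.52 thousand (those not working and not actively searching are outside the labor force — including those who want a job but have given up searching).
Civilian working-age population = 2,533.27 + 1,252.52 = 3,785.79 thousand.
Unemployment rate = 126.71 / 2,533.27 = 5.00%.
Labor force participation rate = 2,533.27 / 3,785.79 = 66.92%.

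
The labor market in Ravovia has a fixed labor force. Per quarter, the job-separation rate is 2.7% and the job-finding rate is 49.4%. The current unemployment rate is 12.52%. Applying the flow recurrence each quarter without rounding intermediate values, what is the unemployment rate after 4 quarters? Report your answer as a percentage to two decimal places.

Unemployment rate after four quarters ≈ 5.57%.

With a fixed labor force, u_{t+1} = u_t + s·(1−u_t) − f·u_t = u_t·(1−s−f) + s.
Here 1−s−f = 0.479 and s = 0.027.
u_1 = 0.125200 × 0.479 + 0.027 = 0.086971.
u_2 = 0.086971 × 0.479 + 0.027 = 0.068659.
u_3 = 0.068659 × 0.479 + 0.027 = 0.059888.
u_4 = 0.059888 × 0.479 + 0.027 = 0.055686.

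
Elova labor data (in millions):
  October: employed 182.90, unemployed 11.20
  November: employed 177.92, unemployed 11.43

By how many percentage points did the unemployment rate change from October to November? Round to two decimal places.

The unemployment rate changed by +0.27 percentage points.

October: labor force = 182.90 + 11.20 = 194.10; u = 11.20/194.10 = 5.77%.
November: labor force = 177.92 + 11.43 = 189.35; u = 11.43/189.35 = 6.04%.
Change = 6.04% − 5.77% = +0.27 pp.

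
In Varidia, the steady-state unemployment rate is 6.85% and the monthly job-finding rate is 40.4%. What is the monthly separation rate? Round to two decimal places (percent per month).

Separation rate ≈ 2.97% per month.

From u* = s/(s+f): s = u·f/(1−u).
s = 0.0685 × 40.4 / (1 − 0.0685) = 2.7674 / 0.9315 ≈ 2.97% per month.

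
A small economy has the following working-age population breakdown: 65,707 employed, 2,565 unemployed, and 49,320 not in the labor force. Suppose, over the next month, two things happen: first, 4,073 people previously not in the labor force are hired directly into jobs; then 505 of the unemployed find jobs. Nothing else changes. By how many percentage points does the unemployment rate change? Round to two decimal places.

Initially, labor force = 65,707 + 2,565 = 68,272, so u = 2,565/68,272 = 3.76%.
After the first change, employed and labor force both rise by 4,073; unemployed unchanged → E = 69,780, U = 2,565, labor force = 72,345.
After the second change, unemployed falls and employed rises by 505; labor force unchanged → E = 70,285, U = 2,060, labor force = 72,345.
New unemployment rate = 2,060 / 72,345 = 2.85%.
Change = 2.85% − 3.76% = −0.91 percentage points.

The unemployment rate changes by −0.91 percentage points.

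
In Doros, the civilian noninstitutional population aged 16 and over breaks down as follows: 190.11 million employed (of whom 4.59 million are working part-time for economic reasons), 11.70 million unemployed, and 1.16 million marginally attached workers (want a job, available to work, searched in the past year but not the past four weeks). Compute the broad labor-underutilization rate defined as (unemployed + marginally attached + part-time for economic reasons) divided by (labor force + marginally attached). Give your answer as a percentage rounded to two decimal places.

Broad underutilization rate ≈ 8.60%.

Labor force = 190.11 + 11.70 = 201.81 million.
Numerator = 11.70 + 1.16 + 4.59 = 17.45 million.
Denominator = 201.81 + 1.16 = 202.97 million.
Broad rate = 17.45 / 202.97 = 8.60%.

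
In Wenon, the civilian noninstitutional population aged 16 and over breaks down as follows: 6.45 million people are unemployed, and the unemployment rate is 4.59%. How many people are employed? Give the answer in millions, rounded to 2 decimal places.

About 134.07 million are employed.

Labor force = U / u = 6.45 / 0.0459 ≈ 140.52 million.
Employed = labor force − unemployed = 140.52 − 6.45 = 134.07 million.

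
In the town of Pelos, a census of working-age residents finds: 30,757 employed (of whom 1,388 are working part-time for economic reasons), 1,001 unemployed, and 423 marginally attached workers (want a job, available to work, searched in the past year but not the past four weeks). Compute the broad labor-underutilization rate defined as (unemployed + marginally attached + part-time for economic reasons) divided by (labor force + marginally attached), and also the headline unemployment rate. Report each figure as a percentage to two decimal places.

Labor force = 30,757 + 1,001 = 31,758.
Numerator = 1,001 + 423 + 1,388 = 2,812.
Denominator = 31,758 + 423 = 32,181.
Broad rate = 2,812 / 32,181 = 8.74%.
Headline unemployment rate = 1,001 / 31,758 = 3.15%.

Broad underutilization rate ≈ 8.74%; headline unemployment rate ≈ 3.15%.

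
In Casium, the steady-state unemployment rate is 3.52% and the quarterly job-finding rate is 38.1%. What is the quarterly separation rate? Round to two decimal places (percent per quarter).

From u* = s/(s+f): s = u·f/(1−u).
s = 0.0352 × 38.1 / (1 − 0.0352) = 1.3411 / 0.9648 ≈ 1.39% per quarter.

Separation rate ≈ 1.39% per quarter.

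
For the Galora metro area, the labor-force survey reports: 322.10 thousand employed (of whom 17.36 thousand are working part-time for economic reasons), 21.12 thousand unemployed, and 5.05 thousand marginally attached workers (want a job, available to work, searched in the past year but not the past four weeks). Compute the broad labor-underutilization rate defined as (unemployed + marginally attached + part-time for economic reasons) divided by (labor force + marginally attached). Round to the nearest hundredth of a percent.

Labor force = 322.10 + 21.12 = 343.22 thousand.
Numerator = 21.12 + 5.05 + 17.36 = 43.53 thousand.
Denominator = 343.22 + 5.05 = 348.27 thousand.
Broad rate = 43.53 / 348.27 = 12.50%.

Broad underutilization rate ≈ 12.50%.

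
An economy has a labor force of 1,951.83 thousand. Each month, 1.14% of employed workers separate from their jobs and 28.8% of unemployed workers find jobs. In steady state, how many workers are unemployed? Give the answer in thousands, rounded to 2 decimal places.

Steady-state unemployment rate u* = s/(s+f) = 1.14/(1.14+28.8) = 0.038076.
Unemployed = u* × labor force = 0.038076 × 1,951.83 ≈ 74.32 thousand.

About 74.32 thousand are unemployed in steady state.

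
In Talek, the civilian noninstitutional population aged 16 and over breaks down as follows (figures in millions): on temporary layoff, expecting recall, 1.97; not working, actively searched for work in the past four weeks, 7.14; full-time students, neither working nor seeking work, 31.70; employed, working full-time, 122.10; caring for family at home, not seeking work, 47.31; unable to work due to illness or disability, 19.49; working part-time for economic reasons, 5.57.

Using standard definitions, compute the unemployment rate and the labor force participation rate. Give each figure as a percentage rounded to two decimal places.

Employed = 122.10 + 5.57 = 127.67 million (anyone who worked, including part-time for economic reasons, counts as employed).
Unemployed = 1.97 + 7.14 = 9.11 million (jobless and actively searching, or on temporary layoff).
Labor force = 127.67 + 9.11 = 136.78 million.
Not in labor force = 31.70 + 47.31 + 19.49 = 98.50 million (those not working and not actively searching are outside the labor force).
Civilian working-age population = 136.78 + 98.50 = 235.28 million.
Unemployment rate = 9.11 / 136.78 = 6.66%.
Labor force participation rate = 136.78 / 235.28 = 58.13%.

Unemployment rate ≈ 6.66%; labor force participation rate ≈ 58.13%.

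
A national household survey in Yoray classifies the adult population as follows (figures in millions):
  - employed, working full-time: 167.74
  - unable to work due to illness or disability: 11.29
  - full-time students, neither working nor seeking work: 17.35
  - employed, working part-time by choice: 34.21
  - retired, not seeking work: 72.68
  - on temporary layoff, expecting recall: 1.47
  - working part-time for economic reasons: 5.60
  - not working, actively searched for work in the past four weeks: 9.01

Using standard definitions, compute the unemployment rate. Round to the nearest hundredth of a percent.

Employed = 167.74 + 34.21 + 5.60 = 207.55 million (anyone who worked, including part-time for economic reasons, counts as employed).
Unemployed = 1.47 + 9.01 = 10.48 million (jobless and actively searching, or on temporary layoff).
Labor force = 207.55 + 10.48 = 218.03 million.
Unemployment rate = 10.48 / 218.03 = 4.81%.

Unemployment rate ≈ 4.81%.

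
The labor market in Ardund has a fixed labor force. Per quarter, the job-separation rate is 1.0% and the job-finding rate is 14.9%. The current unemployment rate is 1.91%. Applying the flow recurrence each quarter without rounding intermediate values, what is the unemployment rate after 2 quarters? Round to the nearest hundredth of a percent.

Unemployment rate after two quarters ≈ 3.19%.

With a fixed labor force, u_{t+1} = u_t + s·(1−u_t) − f·u_t = u_t·(1−s−f) + s.
Here 1−s−f = 0.841 and s = 0.010.
u_1 = 0.019100 × 0.841 + 0.010 = 0.026063.
u_2 = 0.026063 × 0.841 + 0.010 = 0.031919.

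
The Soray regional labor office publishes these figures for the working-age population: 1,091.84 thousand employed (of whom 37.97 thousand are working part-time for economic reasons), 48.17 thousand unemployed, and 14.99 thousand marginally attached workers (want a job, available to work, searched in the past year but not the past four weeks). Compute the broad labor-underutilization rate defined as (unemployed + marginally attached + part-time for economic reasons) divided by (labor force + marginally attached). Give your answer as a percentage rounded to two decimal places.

Labor force = 1,091.84 + 48.17 = 1,140.01 thousand.
Numerator = 48.17 + 14.99 + 37.97 = 101.13 thousand.
Denominator = 1,140.01 + 14.99 = 1,155.00 thousand.
Broad rate = 101.13 / 1,155.00 = 8.76%.

Broad underutilization rate ≈ 8.76%.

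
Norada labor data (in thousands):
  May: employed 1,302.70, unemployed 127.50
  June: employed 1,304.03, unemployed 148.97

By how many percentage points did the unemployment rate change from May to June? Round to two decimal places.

May: labor force = 1,302.70 + 127.50 = 1,430.20; u = 127.50/1,430.20 = 8.91%.
June: labor force = 1,304.03 + 148.97 = 1,453.00; u = 148.97/1,453.00 = 10.25%.
Change = 10.25% − 8.91% = +1.34 pp.

The unemployment rate changed by +1.34 percentage points.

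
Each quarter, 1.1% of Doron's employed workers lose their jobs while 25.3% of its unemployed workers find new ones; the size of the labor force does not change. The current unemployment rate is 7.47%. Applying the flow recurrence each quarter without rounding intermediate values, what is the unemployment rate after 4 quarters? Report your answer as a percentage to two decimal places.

Unemployment rate after four quarters ≈ 5.14%.

With a fixed labor force, u_{t+1} = u_t + s·(1−u_t) − f·u_t = u_t·(1−s−f) + s.
Here 1−s−f = 0.736 and s = 0.011.
u_1 = 0.074700 × 0.736 + 0.011 = 0.065979.
u_2 = 0.065979 × 0.736 + 0.011 = 0.059561.
u_3 = 0.059561 × 0.736 + 0.011 = 0.054837.
u_4 = 0.054837 × 0.736 + 0.011 = 0.051360.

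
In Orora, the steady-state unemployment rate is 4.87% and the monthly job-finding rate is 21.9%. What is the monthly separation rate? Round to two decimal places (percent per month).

Separation rate ≈ 1.12% per month.

From u* = s/(s+f): s = u·f/(1−u).
s = 0.0487 × 21.9 / (1 − 0.0487) = 1.0665 / 0.9513 ≈ 1.12% per month.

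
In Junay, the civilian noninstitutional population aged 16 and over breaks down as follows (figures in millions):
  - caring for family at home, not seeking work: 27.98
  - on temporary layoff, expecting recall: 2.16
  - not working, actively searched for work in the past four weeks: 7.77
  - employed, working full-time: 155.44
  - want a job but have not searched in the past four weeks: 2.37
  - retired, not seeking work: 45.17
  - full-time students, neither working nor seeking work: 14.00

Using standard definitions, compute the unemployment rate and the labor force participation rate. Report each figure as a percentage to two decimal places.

Employed = 155.44 million.
Unemployed = 2.16 + 7.77 = 9.93 million (jobless and actively searching, or on temporary layoff).
Labor force = 155.44 + 9.93 = 165.37 million.
Not in labor force = 27.98 + 2.37 + 45.17 + 14.00 = 89.52 million (those not working and not actively searching are outside the labor force — including those who want a job but have given up searching).
Civilian working-age population = 165.37 + 89.52 = 254.89 million.
Unemployment rate = 9.93 / 165.37 = 6.00%.
Labor force participation rate = 165.37 / 254.89 = 64.88%.

Unemployment rate ≈ 6.00%; labor force participation rate ≈ 64.88%.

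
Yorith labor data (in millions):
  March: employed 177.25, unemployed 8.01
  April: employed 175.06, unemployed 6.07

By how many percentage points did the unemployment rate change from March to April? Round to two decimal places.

March: labor force = 177.25 + 8.01 = 185.26; u = 8.01/185.26 = 4.32%.
April: labor force = 175.06 + 6.07 = 181.13; u = 6.07/181.13 = 3.35%.
Change = 3.35% − 4.32% = −0.97 pp.

The unemployment rate changed by −0.97 percentage points.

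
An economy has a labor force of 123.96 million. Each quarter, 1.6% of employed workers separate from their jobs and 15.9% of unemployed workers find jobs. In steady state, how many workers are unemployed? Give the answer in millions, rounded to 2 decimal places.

About 11.33 million are unemployed in steady state.

Steady-state unemployment rate u* = s/(s+f) = 1.6/(1.6+15.9) = 0.091429.
Unemployed = u* × labor force = 0.091429 × 123.96 ≈ 11.33 million.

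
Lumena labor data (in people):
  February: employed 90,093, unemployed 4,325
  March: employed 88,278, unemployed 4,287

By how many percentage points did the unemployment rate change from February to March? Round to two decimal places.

February: labor force = 90,093 + 4,325 = 94,418; u = 4,325/94,418 = 4.58%.
March: labor force = 88,278 + 4,287 = 92,565; u = 4,287/92,565 = 4.63%.
Change = 4.63% − 4.58% = +0.05 pp.

The unemployment rate changed by +0.05 percentage points.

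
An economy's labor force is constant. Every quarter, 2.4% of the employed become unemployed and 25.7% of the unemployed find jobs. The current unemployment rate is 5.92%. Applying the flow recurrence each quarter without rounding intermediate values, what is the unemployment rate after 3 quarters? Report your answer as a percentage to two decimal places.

Unemployment rate after three quarters ≈ 7.57%.

With a fixed labor force, u_{t+1} = u_t + s·(1−u_t) − f·u_t = u_t·(1−s−f) + s.
Here 1−s−f = 0.719 and s = 0.024.
u_1 = 0.059200 × 0.719 + 0.024 = 0.066565.
u_2 = 0.066565 × 0.719 + 0.024 = 0.071860.
u_3 = 0.071860 × 0.719 + 0.024 = 0.075667.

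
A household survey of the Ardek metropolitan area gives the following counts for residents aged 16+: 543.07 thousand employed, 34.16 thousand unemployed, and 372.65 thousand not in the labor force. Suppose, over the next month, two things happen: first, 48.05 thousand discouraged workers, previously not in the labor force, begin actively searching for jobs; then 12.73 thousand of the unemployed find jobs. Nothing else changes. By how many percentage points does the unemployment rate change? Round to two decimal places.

The unemployment rate changes by +5.19 percentage points.

Initially, labor force = 543.07 + 34.16 = 577.23 thousand, so u = 34.16/577.23 = 5.92%.
After the first change, unemployed and labor force both rise by 48.05 → E = 543.07, U = 82.21, labor force = 625.28 thousand.
After the second change, unemployed falls and employed rises by 12.73; labor force unchanged → E = 555.80, U = 69.48, labor force = 625.28 thousand.
New unemployment rate = 69.48 / 625.28 = 11.11%.
Change = 11.11% − 5.92% = +5.19 percentage points.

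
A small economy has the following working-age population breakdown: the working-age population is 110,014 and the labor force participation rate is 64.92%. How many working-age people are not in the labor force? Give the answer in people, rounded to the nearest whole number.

Share not in the labor force = 1 − 0.6492 = 0.3508.
Not in labor force = 0.3508 × 110,014 ≈ 38,593.

About 38,593 are not in the labor force.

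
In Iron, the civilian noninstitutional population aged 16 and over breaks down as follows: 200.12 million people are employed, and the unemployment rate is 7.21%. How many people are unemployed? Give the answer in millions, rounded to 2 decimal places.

Let U be the number unemployed. The labor force is E + U, and U/(E+U) = 0.0721.
So U = 0.0721 × 200.12 / (1 − 0.0721) = 14.4287 / 0.9279 ≈ 15.55 million.

About 15.55 million are unemployed.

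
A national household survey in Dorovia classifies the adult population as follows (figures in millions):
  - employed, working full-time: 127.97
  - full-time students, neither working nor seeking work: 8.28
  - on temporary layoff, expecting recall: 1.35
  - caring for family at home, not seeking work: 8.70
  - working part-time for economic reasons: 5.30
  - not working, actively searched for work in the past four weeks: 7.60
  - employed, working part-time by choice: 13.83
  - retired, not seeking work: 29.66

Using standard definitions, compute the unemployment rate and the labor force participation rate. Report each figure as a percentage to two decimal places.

Employed = 127.97 + 5.30 + 13.83 = 147.10 million (anyone who worked, including part-time for economic reasons, counts as employed).
Unemployed = 1.35 + 7.60 = 8.95 million (jobless and actively searching, or on temporary layoff).
Labor force = 147.10 + 8.95 = 156.05 million.
Not in labor force = 8.28 + 8.70 + 29.66 = 46.64 million (those not working and not actively searching are outside the labor force).
Civilian working-age population = 156.05 + 46.64 = 202.69 million.
Unemployment rate = 8.95 / 156.05 = 5.74%.
Labor force participation rate = 156.05 / 202.69 = 76.99%.

Unemployment rate ≈ 5.74%; labor force participation rate ≈ 76.99%.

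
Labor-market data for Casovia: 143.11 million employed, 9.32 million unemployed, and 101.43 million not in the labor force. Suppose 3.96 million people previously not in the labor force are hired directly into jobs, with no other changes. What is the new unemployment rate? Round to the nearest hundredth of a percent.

New unemployment rate ≈ 5.96%.

Initially, labor force = 143.11 + 9.32 = 152.43 million, so u = 9.32/152.43 = 6.11%.
After the change, employed and labor force both rise by 3.96; unemployed unchanged → E = 147.07, U = 9.32, labor force = 156.39 million.
New unemployment rate = 9.32 / 156.39 = 5.96%.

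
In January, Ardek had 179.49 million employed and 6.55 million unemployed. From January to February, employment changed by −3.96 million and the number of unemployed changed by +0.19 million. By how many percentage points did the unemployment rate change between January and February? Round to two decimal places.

January: labor force = 179.49 + 6.55 = 186.04; u = 6.55/186.04 = 3.52%.
February: labor force = 175.53 + 6.74 = 182.27; u = 6.74/182.27 = 3.70%.
Change = 3.70% − 3.52% = +0.18 pp.

The unemployment rate changed by +0.18 percentage points.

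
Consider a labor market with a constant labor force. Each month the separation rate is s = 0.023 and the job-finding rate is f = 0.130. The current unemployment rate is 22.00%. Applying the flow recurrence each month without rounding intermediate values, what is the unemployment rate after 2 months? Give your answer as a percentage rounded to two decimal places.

Unemployment rate after two months ≈ 20.03%.

With a fixed labor force, u_{t+1} = u_t + s·(1−u_t) − f·u_t = u_t·(1−s−f) + s.
Here 1−s−f = 0.847 and s = 0.023.
u_1 = 0.220000 × 0.847 + 0.023 = 0.209340.
u_2 = 0.209340 × 0.847 + 0.023 = 0.200311.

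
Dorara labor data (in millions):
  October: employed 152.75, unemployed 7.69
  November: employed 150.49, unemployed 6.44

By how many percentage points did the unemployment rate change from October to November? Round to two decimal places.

The unemployment rate changed by −0.69 percentage points.

October: labor force = 152.75 + 7.69 = 160.44; u = 7.69/160.44 = 4.79%.
November: labor force = 150.49 + 6.44 = 156.93; u = 6.44/156.93 = 4.10%.
Change = 4.10% − 4.79% = −0.69 pp.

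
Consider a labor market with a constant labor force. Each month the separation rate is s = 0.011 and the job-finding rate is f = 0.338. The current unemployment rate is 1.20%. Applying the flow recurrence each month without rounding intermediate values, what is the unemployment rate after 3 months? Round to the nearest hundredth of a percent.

Unemployment rate after three months ≈ 2.61%.

With a fixed labor force, u_{t+1} = u_t + s·(1−u_t) − f·u_t = u_t·(1−s−f) + s.
Here 1−s−f = 0.651 and s = 0.011.
u_1 = 0.012000 × 0.651 + 0.011 = 0.018812.
u_2 = 0.018812 × 0.651 + 0.011 = 0.023247.
u_3 = 0.023247 × 0.651 + 0.011 = 0.026134.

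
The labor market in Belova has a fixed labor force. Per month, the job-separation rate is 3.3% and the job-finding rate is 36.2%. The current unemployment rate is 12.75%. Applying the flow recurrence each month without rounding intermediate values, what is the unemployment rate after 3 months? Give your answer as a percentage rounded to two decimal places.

With a fixed labor force, u_{t+1} = u_t + s·(1−u_t) − f·u_t = u_t·(1−s−f) + s.
Here 1−s−f = 0.605 and s = 0.033.
u_1 = 0.127500 × 0.605 + 0.033 = 0.110137.
u_2 = 0.110137 × 0.605 + 0.033 = 0.099633.
u_3 = 0.099633 × 0.605 + 0.033 = 0.093278.

Unemployment rate after three months ≈ 9.33%.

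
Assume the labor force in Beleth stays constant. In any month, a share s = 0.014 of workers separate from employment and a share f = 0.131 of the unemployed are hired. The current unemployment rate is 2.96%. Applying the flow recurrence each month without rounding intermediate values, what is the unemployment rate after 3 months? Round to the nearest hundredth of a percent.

With a fixed labor force, u_{t+1} = u_t + s·(1−u_t) − f·u_t = u_t·(1−s−f) + s.
Here 1−s−f = 0.855 and s = 0.014.
u_1 = 0.029600 × 0.855 + 0.014 = 0.039308.
u_2 = 0.039308 × 0.855 + 0.014 = 0.047608.
u_3 = 0.047608 × 0.855 + 0.014 = 0.054705.

Unemployment rate after three months ≈ 5.47%.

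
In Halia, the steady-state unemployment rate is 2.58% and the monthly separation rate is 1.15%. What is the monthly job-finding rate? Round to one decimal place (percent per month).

Job-finding rate ≈ 43.4% per month.

From u* = s/(s+f): f = s·(1−u)/u.
f = 1.15 × (1 − 0.0258) / 0.0258 = 1.1203 / 0.0258 ≈ 43.4% per month.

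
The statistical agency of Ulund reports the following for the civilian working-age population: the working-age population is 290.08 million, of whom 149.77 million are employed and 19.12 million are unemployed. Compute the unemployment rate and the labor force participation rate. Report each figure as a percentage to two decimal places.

Unemployment rate ≈ 11.32%; labor force participation rate ≈ 58.22%.

Labor force = employed + unemployed = 149.77 + 19.12 = 168.89 million.
Unemployment rate = 19.12 / 168.89 = 11.32%.
Labor force participation rate = 168.89 / 290.08 = 58.22%.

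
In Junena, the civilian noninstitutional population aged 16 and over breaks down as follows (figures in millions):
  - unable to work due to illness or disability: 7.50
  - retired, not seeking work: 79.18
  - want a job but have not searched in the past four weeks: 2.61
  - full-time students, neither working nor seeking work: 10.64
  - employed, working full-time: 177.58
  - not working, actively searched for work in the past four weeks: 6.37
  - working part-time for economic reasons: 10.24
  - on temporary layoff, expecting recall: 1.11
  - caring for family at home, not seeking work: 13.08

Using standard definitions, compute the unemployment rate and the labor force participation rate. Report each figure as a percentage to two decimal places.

Employed = 177.58 + 10.24 = 187.82 million (anyone who worked, including part-time for economic reasons, counts as employed).
Unemployed = 6.37 + 1.11 = 7.48 million (jobless and actively searching, or on temporary layoff).
Labor force = 187.82 + 7.48 = 195.30 million.
Not in labor force = 7.50 + 79.18 + 2.61 + 10.64 + 13.08 = 113.01 million (those not working and not actively searching are outside the labor force — including those who want a job but have given up searching).
Civilian working-age population = 195.30 + 113.01 = 308.31 million.
Unemployment rate = 7.48 / 195.30 = 3.83%.
Labor force participation rate = 195.30 / 308.31 = 63.35%.

Unemployment rate ≈ 3.83%; labor force participation rate ≈ 63.35%.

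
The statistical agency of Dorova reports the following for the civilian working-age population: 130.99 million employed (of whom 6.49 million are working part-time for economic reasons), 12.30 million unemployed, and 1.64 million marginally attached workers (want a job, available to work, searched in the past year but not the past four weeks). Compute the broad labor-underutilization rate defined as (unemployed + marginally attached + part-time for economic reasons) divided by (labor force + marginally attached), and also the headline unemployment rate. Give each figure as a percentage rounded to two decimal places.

Broad underutilization rate ≈ 14.10%; headline unemployment rate ≈ 8.58%.

Labor force = 130.99 + 12.30 = 143.29 million.
Numerator = 12.30 + 1.64 + 6.49 = 20.43 million.
Denominator = 143.29 + 1.64 = 144.93 million.
Broad rate = 20.43 / 144.93 = 14.10%.
Headline unemployment rate = 12.30 / 143.29 = 8.58%.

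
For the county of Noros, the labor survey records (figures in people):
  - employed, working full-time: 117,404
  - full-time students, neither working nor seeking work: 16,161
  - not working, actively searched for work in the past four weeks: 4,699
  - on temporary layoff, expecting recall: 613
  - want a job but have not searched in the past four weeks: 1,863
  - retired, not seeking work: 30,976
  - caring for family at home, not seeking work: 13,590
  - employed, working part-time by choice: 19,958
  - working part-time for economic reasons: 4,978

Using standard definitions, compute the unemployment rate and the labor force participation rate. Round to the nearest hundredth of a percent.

Employed = 117,404 + 19,958 + 4,978 = 142,340 (anyone who worked, including part-time for economic reasons, counts as employed).
Unemployed = 4,699 + 613 = 5,312 (jobless and actively searching, or on temporary layoff).
Labor force = 142,340 + 5,312 = 147,652.
Not in labor force = 16,161 + 1,863 + 30,976 + 13,590 = 62,590 (those not working and not actively searching are outside the labor force — including those who want a job but have given up searching).
Civilian working-age population = 147,652 + 62,590 = 210,242.
Unemployment rate = 5,312 / 147,652 = 3.60%.
Labor force participation rate = 147,652 / 210,242 = 70.23%.

Unemployment rate ≈ 3.60%; labor force participation rate ≈ 70.23%.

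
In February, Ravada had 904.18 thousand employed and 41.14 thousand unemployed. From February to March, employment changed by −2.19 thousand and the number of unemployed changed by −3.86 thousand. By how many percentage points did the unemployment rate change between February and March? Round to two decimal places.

February: labor force = 904.18 + 41.14 = 945.32; u = 41.14/945.32 = 4.35%.
March: labor force = 901.99 + 37.28 = 939.27; u = 37.28/939.27 = 3.97%.
Change = 3.97% − 4.35% = −0.38 pp.

The unemployment rate changed by −0.38 percentage points.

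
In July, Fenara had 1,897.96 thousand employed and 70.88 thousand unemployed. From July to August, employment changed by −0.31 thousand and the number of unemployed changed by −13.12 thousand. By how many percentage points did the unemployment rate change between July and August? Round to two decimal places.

The unemployment rate changed by −0.65 percentage points.

July: labor force = 1,897.96 + 70.88 = 1,968.84; u = 70.88/1,968.84 = 3.60%.
August: labor force = 1,897.65 + 57.76 = 1,955.41; u = 57.76/1,955.41 = 2.95%.
Change = 2.95% − 3.60% = −0.65 pp.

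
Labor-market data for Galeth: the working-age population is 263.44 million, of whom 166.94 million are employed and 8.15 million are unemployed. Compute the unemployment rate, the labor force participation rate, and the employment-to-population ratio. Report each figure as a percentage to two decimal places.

Unemployment rate ≈ 4.65%; labor force participation rate ≈ 66.46%; employment-population ratio ≈ 63.37%.

Labor force = employed + unemployed = 166.94 + 8.15 = 175.09 million.
Unemployment rate = 8.15 / 175.09 = 4.65%.
Labor force participation rate = 175.09 / 263.44 = 66.46%.
Employment-population ratio = 166.94 / 263.44 = 63.37%.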